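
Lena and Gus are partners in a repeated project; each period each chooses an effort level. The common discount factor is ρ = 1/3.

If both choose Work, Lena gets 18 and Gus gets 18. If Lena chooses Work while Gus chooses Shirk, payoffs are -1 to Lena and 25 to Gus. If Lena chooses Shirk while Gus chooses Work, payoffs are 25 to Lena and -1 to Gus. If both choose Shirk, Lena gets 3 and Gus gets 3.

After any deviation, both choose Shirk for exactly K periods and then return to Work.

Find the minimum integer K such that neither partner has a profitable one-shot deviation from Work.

No profitable deviation requires (18−3)(ρ+…+ρ^K) ≥ 25−18, i.e. ρ+…+ρ^K ≥ 7/15 ≈ 0.4667.
With ρ = 1/3, the partial sums are K=1: 0.3333, K=2: 0.4444, K=3: 0.4815.
K = 3 is the first length at which the sum reaches 0.4667.

3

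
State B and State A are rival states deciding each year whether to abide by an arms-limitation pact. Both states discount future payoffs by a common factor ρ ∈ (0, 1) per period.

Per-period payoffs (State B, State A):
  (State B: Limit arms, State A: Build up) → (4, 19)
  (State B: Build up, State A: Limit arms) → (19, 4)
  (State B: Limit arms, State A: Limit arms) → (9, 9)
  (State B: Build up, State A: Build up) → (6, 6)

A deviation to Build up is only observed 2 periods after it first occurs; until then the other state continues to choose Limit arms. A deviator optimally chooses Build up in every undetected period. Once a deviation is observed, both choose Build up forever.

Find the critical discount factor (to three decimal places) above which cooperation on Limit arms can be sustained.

Deviating for the 2 undetected periods gains 19−9 = 10 per period over cooperation, then loses 9−6 = 3 per period forever once punishment starts.
Gain: 10(1 + ρ + … + ρ^1); loss: 3·ρ^2/(1−ρ).
No profitable deviation ⇔ 10(1−ρ^2) ≤ 3·ρ^2, i.e. ρ^2 ≥ 10/(10+3) = 10/13.
Hence ρ ≥ (10/13)^(1/2) ≈ 0.877.

0.877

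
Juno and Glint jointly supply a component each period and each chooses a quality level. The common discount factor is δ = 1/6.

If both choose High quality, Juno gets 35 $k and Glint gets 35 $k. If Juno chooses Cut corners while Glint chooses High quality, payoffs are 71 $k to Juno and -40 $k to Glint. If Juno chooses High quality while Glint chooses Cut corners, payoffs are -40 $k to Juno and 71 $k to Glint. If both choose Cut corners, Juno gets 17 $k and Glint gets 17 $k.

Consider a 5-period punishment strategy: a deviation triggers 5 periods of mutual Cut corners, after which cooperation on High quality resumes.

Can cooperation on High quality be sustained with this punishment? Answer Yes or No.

No

IC: δ+…+δ^5 ≥ (71−35)/(35−17) = 2.
At δ = 1/6: partial sum = 0.2000 < 2.0000. Cooperation not sustainable.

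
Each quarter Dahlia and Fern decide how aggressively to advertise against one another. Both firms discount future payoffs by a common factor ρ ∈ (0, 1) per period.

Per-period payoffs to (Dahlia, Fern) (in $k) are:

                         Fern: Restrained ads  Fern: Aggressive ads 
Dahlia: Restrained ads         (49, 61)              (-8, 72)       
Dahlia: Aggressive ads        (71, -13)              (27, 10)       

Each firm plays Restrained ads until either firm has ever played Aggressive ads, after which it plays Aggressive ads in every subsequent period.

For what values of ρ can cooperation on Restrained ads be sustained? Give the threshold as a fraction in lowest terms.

1/2

Dahlia's threshold: (71−49)/(71−27) = 1/2.
Fern's threshold: (72−61)/(72−10) = 11/62.
1/2 > 11/62, so Dahlia binds and ρ* = 1/2.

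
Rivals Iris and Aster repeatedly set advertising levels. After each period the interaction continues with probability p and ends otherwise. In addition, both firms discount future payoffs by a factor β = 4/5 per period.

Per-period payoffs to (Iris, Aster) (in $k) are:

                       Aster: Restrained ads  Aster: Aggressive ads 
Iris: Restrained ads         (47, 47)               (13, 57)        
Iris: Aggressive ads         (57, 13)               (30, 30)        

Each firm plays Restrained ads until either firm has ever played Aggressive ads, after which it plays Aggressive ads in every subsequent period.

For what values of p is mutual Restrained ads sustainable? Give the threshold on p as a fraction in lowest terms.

25/54

Expected continuation weight on next period's payoff is β·p = 4/5·p, which plays the role of the discount factor.
Cooperation requires 4/5·p ≥ (57−47)/(57−30) = 10/27, hence p ≥ 25/54.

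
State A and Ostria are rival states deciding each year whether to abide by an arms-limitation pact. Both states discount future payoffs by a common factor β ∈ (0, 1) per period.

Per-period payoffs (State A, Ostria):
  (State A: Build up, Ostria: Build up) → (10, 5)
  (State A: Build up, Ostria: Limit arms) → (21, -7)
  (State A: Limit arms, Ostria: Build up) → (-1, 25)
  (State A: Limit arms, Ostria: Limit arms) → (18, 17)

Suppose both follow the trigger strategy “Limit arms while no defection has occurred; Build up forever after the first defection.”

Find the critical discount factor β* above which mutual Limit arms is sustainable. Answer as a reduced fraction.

State A's threshold: (21−18)/(21−10) = 3/11.
Ostria's threshold: (25−17)/(25−5) = 2/5.
3/11 < 2/5, so Ostria binds and β* = 2/5.

2/5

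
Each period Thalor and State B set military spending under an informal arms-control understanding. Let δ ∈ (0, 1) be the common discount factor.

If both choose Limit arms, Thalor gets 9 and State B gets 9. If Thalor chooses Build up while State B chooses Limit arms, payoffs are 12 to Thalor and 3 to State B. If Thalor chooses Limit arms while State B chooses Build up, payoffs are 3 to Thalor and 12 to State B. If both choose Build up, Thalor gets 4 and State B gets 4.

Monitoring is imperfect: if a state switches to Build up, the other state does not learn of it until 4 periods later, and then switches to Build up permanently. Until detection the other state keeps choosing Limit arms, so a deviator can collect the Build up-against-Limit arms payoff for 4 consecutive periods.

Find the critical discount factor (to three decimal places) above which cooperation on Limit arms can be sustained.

0.783

A deviator earns 12 for 4 periods, then 4 forever; cooperating earns 9 forever. Multiplying the IC by (1−δ):
9 ≥ 12(1−δ^4) + 4δ^4, so 8·δ^4 ≥ 3 and δ^4 ≥ 3/8.
δ ≥ (3/8)^(1/4) ≈ 0.783.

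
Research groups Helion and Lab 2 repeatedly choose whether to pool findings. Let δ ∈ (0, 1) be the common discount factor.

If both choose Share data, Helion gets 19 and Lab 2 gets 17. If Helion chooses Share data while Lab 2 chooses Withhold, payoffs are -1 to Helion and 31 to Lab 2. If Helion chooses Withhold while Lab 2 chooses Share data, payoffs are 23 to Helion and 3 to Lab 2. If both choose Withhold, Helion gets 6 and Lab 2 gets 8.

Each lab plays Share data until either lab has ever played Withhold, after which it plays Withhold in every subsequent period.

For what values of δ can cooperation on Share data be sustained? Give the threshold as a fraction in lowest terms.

14/23

Helion's threshold: (23−19)/(23−6) = 4/17.
Lab 2's threshold: (31−17)/(31−8) = 14/23.
4/17 < 14/23, so Lab 2 binds and δ* = 14/23.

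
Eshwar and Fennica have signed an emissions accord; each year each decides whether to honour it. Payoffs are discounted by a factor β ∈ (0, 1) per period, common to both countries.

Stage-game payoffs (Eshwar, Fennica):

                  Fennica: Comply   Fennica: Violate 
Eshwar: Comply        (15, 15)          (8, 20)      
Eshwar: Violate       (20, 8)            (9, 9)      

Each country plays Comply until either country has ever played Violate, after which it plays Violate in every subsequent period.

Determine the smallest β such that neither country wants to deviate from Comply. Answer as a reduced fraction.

5/11

15/(1−β) ≥ 20 + 9β/(1−β)
15 ≥ 20 − 11β
β ≥ 5/11.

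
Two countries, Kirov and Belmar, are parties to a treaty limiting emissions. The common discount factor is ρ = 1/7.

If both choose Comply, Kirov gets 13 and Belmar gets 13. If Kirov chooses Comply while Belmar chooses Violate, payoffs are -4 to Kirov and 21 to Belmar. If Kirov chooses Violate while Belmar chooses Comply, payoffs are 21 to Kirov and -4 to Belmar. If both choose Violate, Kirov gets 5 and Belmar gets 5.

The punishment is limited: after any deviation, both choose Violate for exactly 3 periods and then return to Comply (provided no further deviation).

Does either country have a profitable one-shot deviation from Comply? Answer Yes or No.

Yes

A one-shot deviation gives 21 now, then 5 for 3 periods, then back to 13.
Gain from deviating: (21−13) today; loss: (13−5) in each of the next 3 periods.
No-deviation condition: (13−5)(ρ+…+ρ^3) ≥ 21−13, i.e. ρ+…+ρ^3 ≥ 1.
At ρ = 1/7: ρ+…+ρ^3 = 0.1662 < 1.0000.
So cooperation is not sustainable.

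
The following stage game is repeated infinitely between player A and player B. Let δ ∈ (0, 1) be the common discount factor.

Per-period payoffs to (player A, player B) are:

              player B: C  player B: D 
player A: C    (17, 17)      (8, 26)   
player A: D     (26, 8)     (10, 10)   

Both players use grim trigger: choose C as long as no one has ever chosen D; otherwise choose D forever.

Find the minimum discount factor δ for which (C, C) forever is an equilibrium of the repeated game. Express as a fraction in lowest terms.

9/16

Cooperation forever yields 17 each period: 17/(1−δ).
Deviating yields 26 once, then 10 forever: 26 + 10δ/(1−δ).
No profitable deviation requires 17/(1−δ) ≥ 26 + 10δ/(1−δ).
Multiplying by (1−δ): 17 ≥ 26(1−δ) + 10δ = 26 − 16δ.
So 16δ ≥ 9, i.e. δ ≥ 9/16.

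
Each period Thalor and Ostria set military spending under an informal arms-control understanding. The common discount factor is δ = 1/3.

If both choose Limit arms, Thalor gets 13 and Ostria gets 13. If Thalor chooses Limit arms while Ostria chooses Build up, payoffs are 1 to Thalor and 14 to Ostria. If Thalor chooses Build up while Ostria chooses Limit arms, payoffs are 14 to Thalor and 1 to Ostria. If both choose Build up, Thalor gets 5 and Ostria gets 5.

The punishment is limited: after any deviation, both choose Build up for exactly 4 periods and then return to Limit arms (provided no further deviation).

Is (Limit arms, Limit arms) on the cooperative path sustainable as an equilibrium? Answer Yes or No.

Comparing payoff streams over the 5 periods until play realigns: cooperate → 13(1+δ+…+δ^4); deviate → 14 + 5(δ+…+δ^4).
Cooperation is sustained iff (13−5)(δ+…+δ^4) ≥ 14−13.
δ+…+δ^4 = 1/3·(1−(1/3)^4)/(1−1/3) = 0.4938, and (14−13)/(13−5) = 0.1250.
0.4938 ≥ 0.1250, so cooperation is sustainable.

Yes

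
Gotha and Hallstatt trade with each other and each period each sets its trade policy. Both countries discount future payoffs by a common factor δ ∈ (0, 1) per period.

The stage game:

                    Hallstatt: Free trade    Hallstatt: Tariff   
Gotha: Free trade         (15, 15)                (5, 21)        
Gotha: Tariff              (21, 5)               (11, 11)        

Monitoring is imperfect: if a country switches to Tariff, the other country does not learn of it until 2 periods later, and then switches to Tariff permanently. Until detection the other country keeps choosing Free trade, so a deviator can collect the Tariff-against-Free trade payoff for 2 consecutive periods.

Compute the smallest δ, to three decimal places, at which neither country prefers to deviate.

Deviating for the 2 undetected periods gains 21−15 = 6 per period over cooperation, then loses 15−11 = 4 per period forever once punishment starts.
Gain: 6(1 + δ + … + δ^1); loss: 4·δ^2/(1−δ).
No profitable deviation ⇔ 6(1−δ^2) ≤ 4·δ^2, i.e. δ^2 ≥ 6/(6+4) = 3/5.
Hence δ ≥ (3/5)^(1/2) ≈ 0.775.

0.775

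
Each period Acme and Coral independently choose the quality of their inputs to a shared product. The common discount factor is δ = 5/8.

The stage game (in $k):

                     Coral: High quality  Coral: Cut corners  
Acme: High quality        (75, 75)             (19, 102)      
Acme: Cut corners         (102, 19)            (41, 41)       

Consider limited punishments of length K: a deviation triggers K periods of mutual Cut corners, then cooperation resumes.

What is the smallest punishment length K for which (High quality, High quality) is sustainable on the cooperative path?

2

IC: δ(1−δ^K)/(1−δ) ≥ (102−75)/(75−41) = 27/34.
With δ = 5/8: need 1 − δ^K ≥ 27/34·(1−5/8)/(5/8), i.e. δ^K ≤ 0.5235.
Since (5/8)^1 = 0.6250 and (5/8)^2 = 0.3906, the smallest such K is 2.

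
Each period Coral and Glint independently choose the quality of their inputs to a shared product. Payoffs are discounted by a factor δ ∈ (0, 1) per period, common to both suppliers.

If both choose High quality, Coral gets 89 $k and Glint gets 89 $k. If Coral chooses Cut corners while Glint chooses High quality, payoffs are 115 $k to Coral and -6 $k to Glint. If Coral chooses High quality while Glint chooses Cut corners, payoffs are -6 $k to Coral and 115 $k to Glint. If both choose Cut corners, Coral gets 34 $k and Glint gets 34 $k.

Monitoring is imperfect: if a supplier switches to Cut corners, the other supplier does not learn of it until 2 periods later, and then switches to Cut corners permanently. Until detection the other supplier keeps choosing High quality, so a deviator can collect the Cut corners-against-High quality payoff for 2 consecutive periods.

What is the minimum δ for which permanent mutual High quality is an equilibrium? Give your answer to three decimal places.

0.567

Deviating for the 2 undetected periods gains 115−89 = 26 per period over cooperation, then loses 89−34 = 55 per period forever once punishment starts.
Gain: 26(1 + δ + … + δ^1); loss: 55·δ^2/(1−δ).
No profitable deviation ⇔ 26(1−δ^2) ≤ 55·δ^2, i.e. δ^2 ≥ 26/(26+55) = 26/81.
Hence δ ≥ (26/81)^(1/2) ≈ 0.567.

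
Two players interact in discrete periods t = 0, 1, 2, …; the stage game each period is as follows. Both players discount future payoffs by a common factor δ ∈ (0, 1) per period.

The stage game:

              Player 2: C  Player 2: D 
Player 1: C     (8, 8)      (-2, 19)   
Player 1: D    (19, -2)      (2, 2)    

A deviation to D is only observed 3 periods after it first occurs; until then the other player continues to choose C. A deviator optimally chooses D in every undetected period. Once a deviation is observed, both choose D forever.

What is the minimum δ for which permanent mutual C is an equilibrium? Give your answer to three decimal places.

0.865

Deviating for the 3 undetected periods gains 19−8 = 11 per period over cooperation, then loses 8−2 = 6 per period forever once punishment starts.
Gain: 11(1 + δ + … + δ^2); loss: 6·δ^3/(1−δ).
No profitable deviation ⇔ 11(1−δ^3) ≤ 6·δ^3, i.e. δ^3 ≥ 11/(11+6) = 11/17.
Hence δ ≥ (11/17)^(1/3) ≈ 0.865.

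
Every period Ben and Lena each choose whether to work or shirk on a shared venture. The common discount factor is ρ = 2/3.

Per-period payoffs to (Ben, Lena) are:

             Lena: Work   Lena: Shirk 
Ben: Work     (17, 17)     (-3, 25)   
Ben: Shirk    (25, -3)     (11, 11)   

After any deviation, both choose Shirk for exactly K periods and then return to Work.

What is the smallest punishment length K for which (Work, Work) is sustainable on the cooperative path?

3

No profitable deviation requires (17−11)(ρ+…+ρ^K) ≥ 25−17, i.e. ρ+…+ρ^K ≥ 4/3 ≈ 1.3333.
With ρ = 2/3, the partial sums are K=1: 0.6667, K=2: 1.1111, K=3: 1.4074.
K = 3 is the first length at which the sum reaches 1.3333.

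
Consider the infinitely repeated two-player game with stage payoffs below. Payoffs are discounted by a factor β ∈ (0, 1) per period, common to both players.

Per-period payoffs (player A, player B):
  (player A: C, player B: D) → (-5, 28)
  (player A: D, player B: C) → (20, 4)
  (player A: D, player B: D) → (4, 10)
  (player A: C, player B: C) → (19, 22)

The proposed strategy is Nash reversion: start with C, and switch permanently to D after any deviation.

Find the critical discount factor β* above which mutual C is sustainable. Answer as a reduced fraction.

1/3

player A: cooperation gives 19 each period; deviation gives 20 once then 4 forever.
  19/(1−β) ≥ 20 + 4β/(1−β) ⇒ β ≥ 1/16.
player B: cooperation gives 22 each period; deviation gives 28 once then 10 forever.
  β ≥ 6/18 = 1/3.
Both must hold, so the binding constraint is player B's: β ≥ 1/3.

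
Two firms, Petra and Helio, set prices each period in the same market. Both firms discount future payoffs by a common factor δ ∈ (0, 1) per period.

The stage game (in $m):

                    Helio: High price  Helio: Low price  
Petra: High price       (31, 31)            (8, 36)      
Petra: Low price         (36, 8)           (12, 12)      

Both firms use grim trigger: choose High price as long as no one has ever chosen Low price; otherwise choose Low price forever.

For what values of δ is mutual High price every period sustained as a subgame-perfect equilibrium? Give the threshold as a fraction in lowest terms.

5/24

One-period gain from deviating is 36 − 31 = 5. The loss is 31 − 12 = 19 in every subsequent period, with present value 19·δ/(1−δ).
Deviation is unprofitable when 19·δ/(1−δ) ≥ 5, i.e. δ/(1−δ) ≥ 5/19.
Equivalently δ ≥ 5/(5+19) = 5/24.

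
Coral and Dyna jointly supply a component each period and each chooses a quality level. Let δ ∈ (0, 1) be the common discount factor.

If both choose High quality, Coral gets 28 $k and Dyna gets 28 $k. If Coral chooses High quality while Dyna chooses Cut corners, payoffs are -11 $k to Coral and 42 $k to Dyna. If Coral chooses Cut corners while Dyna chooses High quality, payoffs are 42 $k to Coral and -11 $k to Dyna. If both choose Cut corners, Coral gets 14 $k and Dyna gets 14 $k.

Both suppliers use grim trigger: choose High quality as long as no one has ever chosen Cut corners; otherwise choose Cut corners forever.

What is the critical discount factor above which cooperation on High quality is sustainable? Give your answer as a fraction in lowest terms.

1/2

Cooperation forever yields 28 each period: 28/(1−δ).
Deviating yields 42 once, then 14 forever: 42 + 14δ/(1−δ).
No profitable deviation requires 28/(1−δ) ≥ 42 + 14δ/(1−δ).
Multiplying by (1−δ): 28 ≥ 42(1−δ) + 14δ = 42 − 28δ.
So 28δ ≥ 14, i.e. δ ≥ 14/28 = 1/2.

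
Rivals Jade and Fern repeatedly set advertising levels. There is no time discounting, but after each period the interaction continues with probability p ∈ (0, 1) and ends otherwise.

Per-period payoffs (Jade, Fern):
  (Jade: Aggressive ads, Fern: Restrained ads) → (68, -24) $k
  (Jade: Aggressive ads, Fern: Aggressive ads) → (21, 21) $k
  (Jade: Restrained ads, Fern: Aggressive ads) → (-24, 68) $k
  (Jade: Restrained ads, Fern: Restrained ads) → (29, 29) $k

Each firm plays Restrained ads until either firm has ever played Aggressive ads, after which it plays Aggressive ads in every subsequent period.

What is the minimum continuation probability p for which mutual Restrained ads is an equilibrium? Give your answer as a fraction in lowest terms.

39/47

With no time discounting, the continuation probability p plays the role of the discount factor.
Grim-trigger IC: 29/(1−p) ≥ 68 + 21p/(1−p) ⇒ p ≥ (68−29)/(68−21) = 39/47.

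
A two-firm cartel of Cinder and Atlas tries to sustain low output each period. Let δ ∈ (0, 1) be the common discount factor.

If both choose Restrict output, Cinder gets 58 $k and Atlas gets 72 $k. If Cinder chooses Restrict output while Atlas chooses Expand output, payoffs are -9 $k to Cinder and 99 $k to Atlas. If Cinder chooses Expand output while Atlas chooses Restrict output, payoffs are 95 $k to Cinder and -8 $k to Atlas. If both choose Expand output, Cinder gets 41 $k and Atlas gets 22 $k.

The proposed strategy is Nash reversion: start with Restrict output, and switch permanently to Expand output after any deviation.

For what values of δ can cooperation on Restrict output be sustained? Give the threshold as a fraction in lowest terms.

37/54

Cinder's threshold: (95−58)/(95−41) = 37/54.
Atlas's threshold: (99−72)/(99−22) = 27/77.
37/54 > 27/77, so Cinder binds and δ* = 37/54.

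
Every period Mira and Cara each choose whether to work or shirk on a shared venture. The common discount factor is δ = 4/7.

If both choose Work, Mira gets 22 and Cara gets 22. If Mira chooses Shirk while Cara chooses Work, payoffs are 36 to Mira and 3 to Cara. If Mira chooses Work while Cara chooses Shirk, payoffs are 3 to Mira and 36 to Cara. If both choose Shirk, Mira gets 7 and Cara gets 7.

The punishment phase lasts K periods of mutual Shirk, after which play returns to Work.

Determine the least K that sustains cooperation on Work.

3

No profitable deviation requires (22−7)(δ+…+δ^K) ≥ 36−22, i.e. δ+…+δ^K ≥ 14/15 ≈ 0.9333.
With δ = 4/7, the partial sums are K=1: 0.5714, K=2: 0.8980, K=3: 1.0845.
K = 3 is the first length at which the sum reaches 0.9333.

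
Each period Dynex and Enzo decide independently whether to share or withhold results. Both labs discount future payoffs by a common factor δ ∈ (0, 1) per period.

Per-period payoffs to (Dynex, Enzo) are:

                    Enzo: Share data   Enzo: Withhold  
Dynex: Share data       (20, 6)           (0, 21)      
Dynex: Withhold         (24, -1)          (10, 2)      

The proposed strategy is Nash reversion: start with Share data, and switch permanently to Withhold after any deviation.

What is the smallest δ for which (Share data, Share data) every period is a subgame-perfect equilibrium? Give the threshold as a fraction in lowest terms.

For Dynex: deviation gain 24−20 = 4, per-period punishment loss 20−10 = 10. IC gives δ ≥ 4/14 = 2/7.
For Enzo: gain 15, loss 4 per period, so δ ≥ 15/19.
The tighter constraint is Enzo's, so cooperation needs δ ≥ 15/19.

15/19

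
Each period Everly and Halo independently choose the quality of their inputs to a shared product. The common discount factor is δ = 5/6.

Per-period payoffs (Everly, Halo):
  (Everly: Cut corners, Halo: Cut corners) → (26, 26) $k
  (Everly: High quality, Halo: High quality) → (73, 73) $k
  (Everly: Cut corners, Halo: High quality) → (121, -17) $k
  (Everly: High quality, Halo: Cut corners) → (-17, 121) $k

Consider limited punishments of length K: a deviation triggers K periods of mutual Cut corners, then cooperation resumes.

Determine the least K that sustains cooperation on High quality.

2

Need Σ_{k=1}^{K} δ^k ≥ (121−73)/(73−26) = 1.0213 at δ = 5/6.
At K = 1 the sum is 0.8333 < 1.0213; at K = 2 it is 1.5278 ≥ 1.0213.
So the minimum punishment length is K = 2.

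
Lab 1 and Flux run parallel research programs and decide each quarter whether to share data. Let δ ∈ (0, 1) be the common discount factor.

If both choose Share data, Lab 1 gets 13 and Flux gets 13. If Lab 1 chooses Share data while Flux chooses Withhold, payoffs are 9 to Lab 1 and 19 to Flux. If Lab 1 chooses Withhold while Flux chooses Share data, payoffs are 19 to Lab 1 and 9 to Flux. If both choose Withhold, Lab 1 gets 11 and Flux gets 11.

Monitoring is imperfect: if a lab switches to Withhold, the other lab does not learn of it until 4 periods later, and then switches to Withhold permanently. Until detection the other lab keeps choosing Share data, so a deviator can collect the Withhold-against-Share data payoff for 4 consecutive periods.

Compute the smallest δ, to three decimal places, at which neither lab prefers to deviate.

0.931

The best deviation is to choose Withhold for all 4 undetected periods, earning 19 each, then 11 forever once detected.
Deviation value: 19(1−δ^4)/(1−δ) + 11δ^4/(1−δ); cooperation value: 13/(1−δ).
IC: 13 ≥ 19(1−δ^4) + 11δ^4 = 19 − 8δ^4.
So δ^4 ≥ 6/8 = 3/4, giving δ ≥ (3/4)^(1/4) ≈ 0.931.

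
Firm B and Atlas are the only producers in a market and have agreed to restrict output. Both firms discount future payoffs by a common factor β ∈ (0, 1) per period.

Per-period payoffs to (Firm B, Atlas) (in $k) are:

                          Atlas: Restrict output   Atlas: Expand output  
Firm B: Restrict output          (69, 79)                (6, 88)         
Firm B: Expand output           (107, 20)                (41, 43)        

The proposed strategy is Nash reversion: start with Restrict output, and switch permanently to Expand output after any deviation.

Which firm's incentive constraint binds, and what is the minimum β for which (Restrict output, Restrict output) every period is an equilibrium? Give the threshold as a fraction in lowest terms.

Firm B; β ≥ 19/33

Firm B: cooperation gives 69 each period; deviation gives 107 once then 41 forever.
  69/(1−β) ≥ 107 + 41β/(1−β) ⇒ β ≥ 38/66 = 19/33.
Atlas: cooperation gives 79 each period; deviation gives 88 once then 43 forever.
  β ≥ 9/45 = 1/5.
Both must hold, so the binding constraint is Firm B's: β ≥ 19/33.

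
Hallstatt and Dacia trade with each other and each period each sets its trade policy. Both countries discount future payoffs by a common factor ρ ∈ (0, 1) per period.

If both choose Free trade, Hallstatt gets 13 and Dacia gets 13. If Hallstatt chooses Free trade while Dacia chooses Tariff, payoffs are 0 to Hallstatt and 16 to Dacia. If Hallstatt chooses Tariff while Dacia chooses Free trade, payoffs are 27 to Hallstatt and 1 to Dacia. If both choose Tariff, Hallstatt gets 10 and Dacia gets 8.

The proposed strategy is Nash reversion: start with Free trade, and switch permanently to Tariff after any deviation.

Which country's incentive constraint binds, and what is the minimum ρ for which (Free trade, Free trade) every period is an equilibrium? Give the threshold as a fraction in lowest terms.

Hallstatt; ρ ≥ 14/17

Hallstatt's threshold: (27−13)/(27−10) = 14/17.
Dacia's threshold: (16−13)/(16−8) = 3/8.
14/17 > 3/8, so Hallstatt binds and ρ* = 14/17.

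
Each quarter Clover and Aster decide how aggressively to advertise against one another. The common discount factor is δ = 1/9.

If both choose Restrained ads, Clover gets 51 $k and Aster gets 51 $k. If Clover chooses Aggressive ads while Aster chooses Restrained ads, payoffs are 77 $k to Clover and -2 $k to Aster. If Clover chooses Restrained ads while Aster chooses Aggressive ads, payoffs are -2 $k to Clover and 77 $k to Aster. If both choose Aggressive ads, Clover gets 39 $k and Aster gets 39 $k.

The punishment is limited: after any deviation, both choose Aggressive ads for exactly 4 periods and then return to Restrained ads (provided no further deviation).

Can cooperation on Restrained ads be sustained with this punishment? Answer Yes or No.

No

IC: δ+…+δ^4 ≥ (77−51)/(51−39) = 13/6.
At δ = 1/9: partial sum = 0.1250 < 2.1667. Cooperation not sustainable.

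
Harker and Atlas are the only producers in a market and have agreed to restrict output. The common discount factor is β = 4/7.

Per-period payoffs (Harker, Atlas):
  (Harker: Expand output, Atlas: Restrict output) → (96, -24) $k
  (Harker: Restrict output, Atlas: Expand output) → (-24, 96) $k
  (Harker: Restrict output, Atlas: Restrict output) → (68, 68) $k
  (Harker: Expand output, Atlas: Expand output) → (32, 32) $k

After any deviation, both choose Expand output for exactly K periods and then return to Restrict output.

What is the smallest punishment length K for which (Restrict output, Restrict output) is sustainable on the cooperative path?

IC: β(1−β^K)/(1−β) ≥ (96−68)/(68−32) = 7/9.
With β = 4/7: need 1 − β^K ≥ 7/9·(1−4/7)/(4/7), i.e. β^K ≤ 0.4167.
Since (4/7)^1 = 0.5714 and (4/7)^2 = 0.3265, the smallest such K is 2.

2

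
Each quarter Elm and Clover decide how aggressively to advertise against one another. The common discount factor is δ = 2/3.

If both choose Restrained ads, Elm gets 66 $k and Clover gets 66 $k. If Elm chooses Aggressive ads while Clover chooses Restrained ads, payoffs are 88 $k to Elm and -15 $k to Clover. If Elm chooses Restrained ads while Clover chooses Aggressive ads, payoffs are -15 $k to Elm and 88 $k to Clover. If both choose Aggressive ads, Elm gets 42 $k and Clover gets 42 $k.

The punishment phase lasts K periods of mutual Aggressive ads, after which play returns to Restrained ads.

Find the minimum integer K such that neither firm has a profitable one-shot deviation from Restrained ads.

No profitable deviation requires (66−42)(δ+…+δ^K) ≥ 88−66, i.e. δ+…+δ^K ≥ 11/12 ≈ 0.9167.
With δ = 2/3, the partial sums are K=1: 0.6667, K=2: 1.1111.
K = 2 is the first length at which the sum reaches 0.9167.

2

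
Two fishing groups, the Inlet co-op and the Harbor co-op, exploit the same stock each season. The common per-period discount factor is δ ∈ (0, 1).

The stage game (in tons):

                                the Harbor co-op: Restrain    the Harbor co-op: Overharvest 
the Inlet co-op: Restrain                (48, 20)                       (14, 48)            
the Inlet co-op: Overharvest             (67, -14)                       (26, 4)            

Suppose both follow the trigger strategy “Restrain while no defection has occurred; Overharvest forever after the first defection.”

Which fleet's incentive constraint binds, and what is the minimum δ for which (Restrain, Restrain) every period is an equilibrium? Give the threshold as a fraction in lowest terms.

For the Inlet co-op: deviation gain 67−48 = 19, per-period punishment loss 48−26 = 22. IC gives δ ≥ 19/41.
For the Harbor co-op: gain 28, loss 16 per period, so δ ≥ 28/44 = 7/11.
The tighter constraint is the Harbor co-op's, so cooperation needs δ ≥ 7/11.

the Harbor co-op; δ ≥ 7/11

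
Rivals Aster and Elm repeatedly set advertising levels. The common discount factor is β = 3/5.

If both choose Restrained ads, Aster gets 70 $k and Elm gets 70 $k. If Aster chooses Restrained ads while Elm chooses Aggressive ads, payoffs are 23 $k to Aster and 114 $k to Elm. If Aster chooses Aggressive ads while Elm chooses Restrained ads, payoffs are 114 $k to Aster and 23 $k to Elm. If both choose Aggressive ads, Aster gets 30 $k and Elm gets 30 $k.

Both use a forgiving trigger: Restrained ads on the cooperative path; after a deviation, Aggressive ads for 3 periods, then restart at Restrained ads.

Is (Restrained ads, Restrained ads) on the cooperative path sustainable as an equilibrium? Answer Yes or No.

Yes

A one-shot deviation gives 114 now, then 30 for 3 periods, then back to 70.
Gain from deviating: (114−70) today; loss: (70−30) in each of the next 3 periods.
No-deviation condition: (70−30)(β+…+β^3) ≥ 114−70, i.e. β+…+β^3 ≥ 11/10.
At β = 3/5: β+…+β^3 = 1.1760 ≥ 1.1000.
So cooperation is sustainable.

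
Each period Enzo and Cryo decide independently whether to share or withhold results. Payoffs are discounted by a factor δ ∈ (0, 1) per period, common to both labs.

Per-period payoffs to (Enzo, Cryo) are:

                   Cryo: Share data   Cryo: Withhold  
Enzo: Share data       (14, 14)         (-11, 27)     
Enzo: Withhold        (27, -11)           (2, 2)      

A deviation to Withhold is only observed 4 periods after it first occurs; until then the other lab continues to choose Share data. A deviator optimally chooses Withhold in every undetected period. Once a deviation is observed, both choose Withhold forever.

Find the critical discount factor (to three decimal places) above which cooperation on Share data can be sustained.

0.849

A deviator earns 27 for 4 periods, then 2 forever; cooperating earns 14 forever. Multiplying the IC by (1−δ):
14 ≥ 27(1−δ^4) + 2δ^4, so 25·δ^4 ≥ 13 and δ^4 ≥ 13/25.
δ ≥ (13/25)^(1/4) ≈ 0.849.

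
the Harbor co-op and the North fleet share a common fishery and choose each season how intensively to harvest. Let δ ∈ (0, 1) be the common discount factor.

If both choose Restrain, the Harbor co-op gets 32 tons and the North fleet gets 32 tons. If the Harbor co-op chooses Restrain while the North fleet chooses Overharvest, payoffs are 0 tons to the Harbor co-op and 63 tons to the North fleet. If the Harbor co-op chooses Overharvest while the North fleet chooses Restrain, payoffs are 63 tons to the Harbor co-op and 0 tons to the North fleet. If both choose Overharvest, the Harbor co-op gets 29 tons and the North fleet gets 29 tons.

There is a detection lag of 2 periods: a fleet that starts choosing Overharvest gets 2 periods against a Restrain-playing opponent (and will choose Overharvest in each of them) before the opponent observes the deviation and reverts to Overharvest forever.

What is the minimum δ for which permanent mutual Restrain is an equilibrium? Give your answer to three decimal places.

0.955

The best deviation is to choose Overharvest for all 2 undetected periods, earning 63 each, then 29 forever once detected.
Deviation value: 63(1−δ^2)/(1−δ) + 29δ^2/(1−δ); cooperation value: 32/(1−δ).
IC: 32 ≥ 63(1−δ^2) + 29δ^2 = 63 − 34δ^2.
So δ^2 ≥ 31/34, giving δ ≥ (31/34)^(1/2) ≈ 0.955.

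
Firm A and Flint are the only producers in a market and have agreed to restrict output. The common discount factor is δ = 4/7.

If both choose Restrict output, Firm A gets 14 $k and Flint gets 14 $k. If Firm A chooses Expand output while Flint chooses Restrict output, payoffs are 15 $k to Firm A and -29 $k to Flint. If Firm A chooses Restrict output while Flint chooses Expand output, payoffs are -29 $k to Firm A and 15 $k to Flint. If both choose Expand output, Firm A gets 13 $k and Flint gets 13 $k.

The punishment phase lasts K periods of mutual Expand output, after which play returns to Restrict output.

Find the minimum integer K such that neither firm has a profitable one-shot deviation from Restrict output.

3

IC: δ(1−δ^K)/(1−δ) ≥ (15−14)/(14−13) = 1.
With δ = 4/7: need 1 − δ^K ≥ 1·(1−4/7)/(4/7), i.e. δ^K ≤ 0.2500.
Since (4/7)^2 = 0.3265 and (4/7)^3 = 0.1866, the smallest such K is 3.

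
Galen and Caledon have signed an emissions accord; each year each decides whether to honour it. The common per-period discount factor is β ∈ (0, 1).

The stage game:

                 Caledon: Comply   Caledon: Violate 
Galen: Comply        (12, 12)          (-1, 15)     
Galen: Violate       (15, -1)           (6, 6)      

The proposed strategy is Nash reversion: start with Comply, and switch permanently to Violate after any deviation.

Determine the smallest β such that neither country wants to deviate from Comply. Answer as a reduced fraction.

1/3

Under grim trigger the critical discount factor is (T−C)/(T−P) with T = 15, C = 12, P = 6.
β* = (15−12)/(15−6) = 3/9 = 1/3.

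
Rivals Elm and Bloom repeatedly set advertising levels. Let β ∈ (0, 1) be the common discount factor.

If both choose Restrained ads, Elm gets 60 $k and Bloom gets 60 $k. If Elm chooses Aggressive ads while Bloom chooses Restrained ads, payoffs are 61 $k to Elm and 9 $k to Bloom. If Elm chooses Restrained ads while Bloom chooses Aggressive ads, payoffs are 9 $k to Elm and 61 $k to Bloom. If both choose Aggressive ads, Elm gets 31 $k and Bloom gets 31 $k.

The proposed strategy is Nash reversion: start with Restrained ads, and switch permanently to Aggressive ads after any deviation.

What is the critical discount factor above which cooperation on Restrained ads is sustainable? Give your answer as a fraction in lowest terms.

Cooperation forever yields 60 each period: 60/(1−β).
Deviating yields 61 once, then 31 forever: 61 + 31β/(1−β).
No profitable deviation requires 60/(1−β) ≥ 61 + 31β/(1−β).
Multiplying by (1−β): 60 ≥ 61(1−β) + 31β = 61 − 30β.
So 30β ≥ 1, i.e. β ≥ 1/30.

1/30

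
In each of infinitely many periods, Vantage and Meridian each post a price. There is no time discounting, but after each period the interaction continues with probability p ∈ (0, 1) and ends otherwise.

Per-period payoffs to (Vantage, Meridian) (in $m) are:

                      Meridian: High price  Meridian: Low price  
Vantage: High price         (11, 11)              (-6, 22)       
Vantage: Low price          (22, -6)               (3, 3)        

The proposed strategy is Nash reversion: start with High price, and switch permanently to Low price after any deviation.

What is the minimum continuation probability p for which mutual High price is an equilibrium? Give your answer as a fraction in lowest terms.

11/19

With no time discounting, the continuation probability p plays the role of the discount factor.
Grim-trigger IC: 11/(1−p) ≥ 22 + 3p/(1−p) ⇒ p ≥ (22−11)/(22−3) = 11/19.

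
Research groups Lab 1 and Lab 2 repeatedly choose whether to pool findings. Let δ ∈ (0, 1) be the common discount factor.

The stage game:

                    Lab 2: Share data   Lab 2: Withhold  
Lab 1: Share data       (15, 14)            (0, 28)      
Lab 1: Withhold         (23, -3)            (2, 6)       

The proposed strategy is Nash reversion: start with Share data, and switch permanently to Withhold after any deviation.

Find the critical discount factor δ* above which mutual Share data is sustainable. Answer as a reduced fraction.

7/11

Lab 1's threshold: (23−15)/(23−2) = 8/21.
Lab 2's threshold: (28−14)/(28−6) = 7/11.
8/21 < 7/11, so Lab 2 binds and δ* = 7/11.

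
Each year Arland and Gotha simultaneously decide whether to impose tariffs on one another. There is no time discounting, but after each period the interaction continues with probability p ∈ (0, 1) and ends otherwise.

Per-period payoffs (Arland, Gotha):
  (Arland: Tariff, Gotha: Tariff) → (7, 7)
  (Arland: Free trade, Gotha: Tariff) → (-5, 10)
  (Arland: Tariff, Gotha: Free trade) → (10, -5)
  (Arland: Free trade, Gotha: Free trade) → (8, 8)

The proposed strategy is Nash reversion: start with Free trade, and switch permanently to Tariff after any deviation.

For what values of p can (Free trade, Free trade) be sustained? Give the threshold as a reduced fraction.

2/3

Expected cooperation value is 8 + p·8 + p²·8 + … = 8/(1−p); deviation gives 10 + p·7/(1−p).
8 ≥ 10(1−p) + 7p ⇒ 3p ≥ 2 ⇒ p ≥ 2/3.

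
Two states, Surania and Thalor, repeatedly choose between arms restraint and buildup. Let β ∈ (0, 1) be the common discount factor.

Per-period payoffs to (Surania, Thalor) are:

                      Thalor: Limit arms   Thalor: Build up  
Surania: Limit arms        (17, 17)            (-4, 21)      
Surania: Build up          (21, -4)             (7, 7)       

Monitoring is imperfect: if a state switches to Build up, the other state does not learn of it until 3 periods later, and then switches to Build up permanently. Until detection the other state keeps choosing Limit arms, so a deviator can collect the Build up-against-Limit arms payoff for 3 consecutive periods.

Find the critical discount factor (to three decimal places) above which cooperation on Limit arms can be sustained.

0.659

A deviator earns 21 for 3 periods, then 7 forever; cooperating earns 17 forever. Multiplying the IC by (1−β):
17 ≥ 21(1−β^3) + 7β^3, so 14·β^3 ≥ 4 and β^3 ≥ 2/7.
β ≥ (2/7)^(1/3) ≈ 0.659.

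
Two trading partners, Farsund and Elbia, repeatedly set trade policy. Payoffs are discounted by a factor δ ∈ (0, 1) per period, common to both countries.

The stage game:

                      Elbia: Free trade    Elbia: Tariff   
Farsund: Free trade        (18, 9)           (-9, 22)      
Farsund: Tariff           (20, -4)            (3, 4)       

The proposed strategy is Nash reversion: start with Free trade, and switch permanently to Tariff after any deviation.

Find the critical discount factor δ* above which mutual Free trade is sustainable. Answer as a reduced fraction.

13/18

For Farsund: deviation gain 20−18 = 2, per-period punishment loss 18−3 = 15. IC gives δ ≥ 2/17.
For Elbia: gain 13, loss 5 per period, so δ ≥ 13/18.
The tighter constraint is Elbia's, so cooperation needs δ ≥ 13/18.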